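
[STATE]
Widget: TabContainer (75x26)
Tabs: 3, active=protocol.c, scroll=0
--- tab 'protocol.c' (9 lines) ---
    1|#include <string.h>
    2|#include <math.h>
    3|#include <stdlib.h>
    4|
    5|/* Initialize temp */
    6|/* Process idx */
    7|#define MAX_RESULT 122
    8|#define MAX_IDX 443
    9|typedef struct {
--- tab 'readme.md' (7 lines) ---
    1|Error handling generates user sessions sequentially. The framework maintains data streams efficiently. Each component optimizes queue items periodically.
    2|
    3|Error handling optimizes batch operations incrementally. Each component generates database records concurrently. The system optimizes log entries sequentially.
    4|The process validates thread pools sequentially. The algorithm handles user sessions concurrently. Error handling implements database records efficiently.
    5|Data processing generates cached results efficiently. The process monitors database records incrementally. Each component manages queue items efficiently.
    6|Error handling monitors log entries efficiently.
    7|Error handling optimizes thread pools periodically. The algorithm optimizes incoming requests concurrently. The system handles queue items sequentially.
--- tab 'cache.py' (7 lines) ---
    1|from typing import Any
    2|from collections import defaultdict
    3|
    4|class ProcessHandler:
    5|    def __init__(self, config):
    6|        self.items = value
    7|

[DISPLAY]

[protocol.c]│ readme.md │ cache.py                                         
───────────────────────────────────────────────────────────────────────────
#include <string.h>                                                        
#include <math.h>                                                          
#include <stdlib.h>                                                        
                                                                           
/* Initialize temp */                                                      
/* Process idx */                                                          
#define MAX_RESULT 122                                                     
#define MAX_IDX 443                                                        
typedef struct {                                                           
                                                                           
                                                                           
                                                                           
                                                                           
                                                                           
                                                                           
                                                                           
                                                                           
                                                                           
                                                                           
                                                                           
                                                                           
                                                                           
                                                                           
                                                                           


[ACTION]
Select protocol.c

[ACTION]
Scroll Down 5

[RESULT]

[protocol.c]│ readme.md │ cache.py                                         
───────────────────────────────────────────────────────────────────────────
/* Process idx */                                                          
#define MAX_RESULT 122                                                     
#define MAX_IDX 443                                                        
typedef struct {                                                           
                                                                           
                                                                           
                                                                           
                                                                           
                                                                           
                                                                           
                                                                           
                                                                           
                                                                           
                                                                           
                                                                           
                                                                           
                                                                           
                                                                           
                                                                           
                                                                           
                                                                           
                                                                           
                                                                           
                                                                           


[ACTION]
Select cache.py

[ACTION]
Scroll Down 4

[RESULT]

 protocol.c │ readme.md │[cache.py]                                        
───────────────────────────────────────────────────────────────────────────
    def __init__(self, config):                                            
        self.items = value                                                 
                                                                           
                                                                           
                                                                           
                                                                           
                                                                           
                                                                           
                                                                           
                                                                           
                                                                           
                                                                           
                                                                           
                                                                           
                                                                           
                                                                           
                                                                           
                                                                           
                                                                           
                                                                           
                                                                           
                                                                           
                                                                           
                                                                           


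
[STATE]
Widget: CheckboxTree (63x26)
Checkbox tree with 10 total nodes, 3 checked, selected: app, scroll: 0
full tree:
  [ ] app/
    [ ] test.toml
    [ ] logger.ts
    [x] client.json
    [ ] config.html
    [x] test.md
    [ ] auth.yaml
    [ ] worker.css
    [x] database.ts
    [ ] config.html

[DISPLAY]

>[-] app/                                                      
   [ ] test.toml                                               
   [ ] logger.ts                                               
   [x] client.json                                             
   [ ] config.html                                             
   [x] test.md                                                 
   [ ] auth.yaml                                               
   [ ] worker.css                                              
   [x] database.ts                                             
   [ ] config.html                                             
                                                               
                                                               
                                                               
                                                               
                                                               
                                                               
                                                               
                                                               
                                                               
                                                               
                                                               
                                                               
                                                               
                                                               
                                                               
                                                               


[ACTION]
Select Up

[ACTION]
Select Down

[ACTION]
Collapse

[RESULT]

 [-] app/                                                      
>  [ ] test.toml                                               
   [ ] logger.ts                                               
   [x] client.json                                             
   [ ] config.html                                             
   [x] test.md                                                 
   [ ] auth.yaml                                               
   [ ] worker.css                                              
   [x] database.ts                                             
   [ ] config.html                                             
                                                               
                                                               
                                                               
                                                               
                                                               
                                                               
                                                               
                                                               
                                                               
                                                               
                                                               
                                                               
                                                               
                                                               
                                                               
                                                               


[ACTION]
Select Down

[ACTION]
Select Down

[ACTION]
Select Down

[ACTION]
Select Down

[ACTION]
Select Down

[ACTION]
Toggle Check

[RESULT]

 [-] app/                                                      
   [ ] test.toml                                               
   [ ] logger.ts                                               
   [x] client.json                                             
   [ ] config.html                                             
   [x] test.md                                                 
>  [x] auth.yaml                                               
   [ ] worker.css                                              
   [x] database.ts                                             
   [ ] config.html                                             
                                                               
                                                               
                                                               
                                                               
                                                               
                                                               
                                                               
                                                               
                                                               
                                                               
                                                               
                                                               
                                                               
                                                               
                                                               
                                                               


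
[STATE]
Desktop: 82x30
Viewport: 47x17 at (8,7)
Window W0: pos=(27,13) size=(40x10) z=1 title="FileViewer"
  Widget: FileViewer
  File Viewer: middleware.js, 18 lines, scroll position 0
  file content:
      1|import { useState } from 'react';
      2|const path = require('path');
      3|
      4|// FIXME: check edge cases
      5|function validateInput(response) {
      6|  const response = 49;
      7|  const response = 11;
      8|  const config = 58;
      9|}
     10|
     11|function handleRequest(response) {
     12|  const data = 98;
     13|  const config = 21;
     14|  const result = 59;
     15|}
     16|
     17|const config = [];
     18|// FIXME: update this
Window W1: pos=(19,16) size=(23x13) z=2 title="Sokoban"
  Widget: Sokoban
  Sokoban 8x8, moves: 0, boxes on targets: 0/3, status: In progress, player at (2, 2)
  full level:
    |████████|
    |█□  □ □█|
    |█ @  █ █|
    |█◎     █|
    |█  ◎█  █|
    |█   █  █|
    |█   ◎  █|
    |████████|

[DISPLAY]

                                               
                                               
                                               
                                               
                                               
                                               
                   ┏━━━━━━━━━━━━━━━━━━━━━━━━━━━
                   ┃ FileViewer                
                   ┠───────────────────────────
           ┏━━━━━━━━━━━━━━━━━━━━━┓ate } from 'r
           ┃ Sokoban             ┃equire('path'
           ┠─────────────────────┨             
           ┃████████             ┃k edge cases 
           ┃█□  □ □█             ┃ateInput(resp
           ┃█ @  █ █             ┃se = 49;     
           ┃█◎     █             ┃━━━━━━━━━━━━━
           ┃█  ◎█  █             ┃             


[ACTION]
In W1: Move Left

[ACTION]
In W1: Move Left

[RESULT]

                                               
                                               
                                               
                                               
                                               
                                               
                   ┏━━━━━━━━━━━━━━━━━━━━━━━━━━━
                   ┃ FileViewer                
                   ┠───────────────────────────
           ┏━━━━━━━━━━━━━━━━━━━━━┓ate } from 'r
           ┃ Sokoban             ┃equire('path'
           ┠─────────────────────┨             
           ┃████████             ┃k edge cases 
           ┃█□  □ □█             ┃ateInput(resp
           ┃█@   █ █             ┃se = 49;     
           ┃█◎     █             ┃━━━━━━━━━━━━━
           ┃█  ◎█  █             ┃             


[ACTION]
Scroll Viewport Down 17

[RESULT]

                   ┏━━━━━━━━━━━━━━━━━━━━━━━━━━━
                   ┃ FileViewer                
                   ┠───────────────────────────
           ┏━━━━━━━━━━━━━━━━━━━━━┓ate } from 'r
           ┃ Sokoban             ┃equire('path'
           ┠─────────────────────┨             
           ┃████████             ┃k edge cases 
           ┃█□  □ □█             ┃ateInput(resp
           ┃█@   █ █             ┃se = 49;     
           ┃█◎     █             ┃━━━━━━━━━━━━━
           ┃█  ◎█  █             ┃             
           ┃█   █  █             ┃             
           ┃█   ◎  █             ┃             
           ┃████████             ┃             
           ┃Moves: 1  0/3        ┃             
           ┗━━━━━━━━━━━━━━━━━━━━━┛             
                                               


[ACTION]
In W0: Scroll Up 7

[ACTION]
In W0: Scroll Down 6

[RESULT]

                   ┏━━━━━━━━━━━━━━━━━━━━━━━━━━━
                   ┃ FileViewer                
                   ┠───────────────────────────
           ┏━━━━━━━━━━━━━━━━━━━━━┓se = 11;     
           ┃ Sokoban             ┃ = 58;       
           ┠─────────────────────┨             
           ┃████████             ┃             
           ┃█□  □ □█             ┃eRequest(resp
           ┃█@   █ █             ┃ 98;         
           ┃█◎     █             ┃━━━━━━━━━━━━━
           ┃█  ◎█  █             ┃             
           ┃█   █  █             ┃             
           ┃█   ◎  █             ┃             
           ┃████████             ┃             
           ┃Moves: 1  0/3        ┃             
           ┗━━━━━━━━━━━━━━━━━━━━━┛             
                                               


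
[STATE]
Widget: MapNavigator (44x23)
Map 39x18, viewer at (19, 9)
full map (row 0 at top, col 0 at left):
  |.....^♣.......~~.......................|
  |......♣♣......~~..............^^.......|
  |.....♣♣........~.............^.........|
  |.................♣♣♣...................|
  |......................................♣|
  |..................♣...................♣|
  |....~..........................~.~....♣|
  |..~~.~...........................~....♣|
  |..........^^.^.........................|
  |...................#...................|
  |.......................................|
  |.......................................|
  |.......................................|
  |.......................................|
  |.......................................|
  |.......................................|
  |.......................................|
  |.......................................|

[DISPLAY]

                                            
                                            
   .....^♣.......~~.......................  
   ......♣♣......~~..............^^.......  
   .....♣♣........~.............^.........  
   .................♣♣♣...................  
   ......................................♣  
   ..................♣...................♣  
   ....~..........................~.~....♣  
   ..~~.~...........................~....♣  
   ..........^^.^.........................  
   ...................@...................  
   .......................................  
   .......................................  
   .......................................  
   .......................................  
   .......................................  
   .......................................  
   .......................................  
   .......................................  
                                            
                                            
                                            


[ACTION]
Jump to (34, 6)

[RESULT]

                                            
                                            
                                            
                                            
                                            
..~~.......................                 
..~~..............^^.......                 
...~.............^.........                 
.....♣♣♣...................                 
..........................♣                 
......♣...................♣                 
...................~.~@...♣                 
.....................~....♣                 
.^.........................                 
.......#...................                 
...........................                 
...........................                 
...........................                 
...........................                 
...........................                 
...........................                 
...........................                 
...........................                 


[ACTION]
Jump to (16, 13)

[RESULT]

      .....♣♣........~.............^........
      .................♣♣♣..................
      ......................................
      ..................♣...................
      ....~..........................~.~....
      ..~~.~...........................~....
      ..........^^.^........................
      ...................#..................
      ......................................
      ......................................
      ......................................
      ................@.....................
      ......................................
      ......................................
      ......................................
      ......................................
                                            
                                            
                                            
                                            
                                            
                                            
                                            


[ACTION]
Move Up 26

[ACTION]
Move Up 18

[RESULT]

                                            
                                            
                                            
                                            
                                            
                                            
                                            
                                            
                                            
                                            
                                            
      .....^♣.......~~@.....................
      ......♣♣......~~..............^^......
      .....♣♣........~.............^........
      .................♣♣♣..................
      ......................................
      ..................♣...................
      ....~..........................~.~....
      ..~~.~...........................~....
      ..........^^.^........................
      ...................#..................
      ......................................
      ......................................


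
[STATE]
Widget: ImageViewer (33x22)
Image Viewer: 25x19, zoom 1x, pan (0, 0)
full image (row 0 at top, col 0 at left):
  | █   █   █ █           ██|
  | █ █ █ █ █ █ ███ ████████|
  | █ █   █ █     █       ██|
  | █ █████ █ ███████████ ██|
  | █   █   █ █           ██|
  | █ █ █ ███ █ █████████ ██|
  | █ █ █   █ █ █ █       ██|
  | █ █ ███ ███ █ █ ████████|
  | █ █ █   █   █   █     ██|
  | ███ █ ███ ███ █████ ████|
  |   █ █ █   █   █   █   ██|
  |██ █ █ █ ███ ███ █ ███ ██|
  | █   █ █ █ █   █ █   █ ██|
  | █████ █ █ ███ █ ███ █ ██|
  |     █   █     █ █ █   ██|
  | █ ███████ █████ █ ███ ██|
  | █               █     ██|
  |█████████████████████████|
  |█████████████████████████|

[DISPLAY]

 █   █   █ █           ██        
 █ █ █ █ █ █ ███ ████████        
 █ █   █ █     █       ██        
 █ █████ █ ███████████ ██        
 █   █   █ █           ██        
 █ █ █ ███ █ █████████ ██        
 █ █ █   █ █ █ █       ██        
 █ █ ███ ███ █ █ ████████        
 █ █ █   █   █   █     ██        
 ███ █ ███ ███ █████ ████        
   █ █ █   █   █   █   ██        
██ █ █ █ ███ ███ █ ███ ██        
 █   █ █ █ █   █ █   █ ██        
 █████ █ █ ███ █ ███ █ ██        
     █   █     █ █ █   ██        
 █ ███████ █████ █ ███ ██        
 █               █     ██        
█████████████████████████        
█████████████████████████        
                                 
                                 
                                 


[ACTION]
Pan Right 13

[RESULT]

          ██                     
███ ████████                     
  █       ██                     
█████████ ██                     
          ██                     
█████████ ██                     
█ █       ██                     
█ █ ████████                     
█   █     ██                     
█ █████ ████                     
  █   █   ██                     
███ █ ███ ██                     
  █ █   █ ██                     
█ █ ███ █ ██                     
  █ █ █   ██                     
███ █ ███ ██                     
    █     ██                     
████████████                     
████████████                     
                                 
                                 
                                 


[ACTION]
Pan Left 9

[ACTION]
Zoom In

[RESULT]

      ██      ██  ██             
      ██      ██  ██             
  ██  ██  ██  ██  ██  ██████  ███
  ██  ██  ██  ██  ██  ██████  ███
  ██      ██  ██          ██     
  ██      ██  ██          ██     
  ██████████  ██  ███████████████
  ██████████  ██  ███████████████
      ██      ██  ██             
      ██      ██  ██             
  ██  ██  ██████  ██  ███████████
  ██  ██  ██████  ██  ███████████
  ██  ██      ██  ██  ██  ██     
  ██  ██      ██  ██  ██  ██     
  ██  ██████  ██████  ██  ██  ███
  ██  ██████  ██████  ██  ██  ███
  ██  ██      ██      ██      ██ 
  ██  ██      ██      ██      ██ 
████  ██  ██████  ██████  ███████
████  ██  ██████  ██████  ███████
  ██  ██  ██      ██      ██     
  ██  ██  ██      ██      ██     


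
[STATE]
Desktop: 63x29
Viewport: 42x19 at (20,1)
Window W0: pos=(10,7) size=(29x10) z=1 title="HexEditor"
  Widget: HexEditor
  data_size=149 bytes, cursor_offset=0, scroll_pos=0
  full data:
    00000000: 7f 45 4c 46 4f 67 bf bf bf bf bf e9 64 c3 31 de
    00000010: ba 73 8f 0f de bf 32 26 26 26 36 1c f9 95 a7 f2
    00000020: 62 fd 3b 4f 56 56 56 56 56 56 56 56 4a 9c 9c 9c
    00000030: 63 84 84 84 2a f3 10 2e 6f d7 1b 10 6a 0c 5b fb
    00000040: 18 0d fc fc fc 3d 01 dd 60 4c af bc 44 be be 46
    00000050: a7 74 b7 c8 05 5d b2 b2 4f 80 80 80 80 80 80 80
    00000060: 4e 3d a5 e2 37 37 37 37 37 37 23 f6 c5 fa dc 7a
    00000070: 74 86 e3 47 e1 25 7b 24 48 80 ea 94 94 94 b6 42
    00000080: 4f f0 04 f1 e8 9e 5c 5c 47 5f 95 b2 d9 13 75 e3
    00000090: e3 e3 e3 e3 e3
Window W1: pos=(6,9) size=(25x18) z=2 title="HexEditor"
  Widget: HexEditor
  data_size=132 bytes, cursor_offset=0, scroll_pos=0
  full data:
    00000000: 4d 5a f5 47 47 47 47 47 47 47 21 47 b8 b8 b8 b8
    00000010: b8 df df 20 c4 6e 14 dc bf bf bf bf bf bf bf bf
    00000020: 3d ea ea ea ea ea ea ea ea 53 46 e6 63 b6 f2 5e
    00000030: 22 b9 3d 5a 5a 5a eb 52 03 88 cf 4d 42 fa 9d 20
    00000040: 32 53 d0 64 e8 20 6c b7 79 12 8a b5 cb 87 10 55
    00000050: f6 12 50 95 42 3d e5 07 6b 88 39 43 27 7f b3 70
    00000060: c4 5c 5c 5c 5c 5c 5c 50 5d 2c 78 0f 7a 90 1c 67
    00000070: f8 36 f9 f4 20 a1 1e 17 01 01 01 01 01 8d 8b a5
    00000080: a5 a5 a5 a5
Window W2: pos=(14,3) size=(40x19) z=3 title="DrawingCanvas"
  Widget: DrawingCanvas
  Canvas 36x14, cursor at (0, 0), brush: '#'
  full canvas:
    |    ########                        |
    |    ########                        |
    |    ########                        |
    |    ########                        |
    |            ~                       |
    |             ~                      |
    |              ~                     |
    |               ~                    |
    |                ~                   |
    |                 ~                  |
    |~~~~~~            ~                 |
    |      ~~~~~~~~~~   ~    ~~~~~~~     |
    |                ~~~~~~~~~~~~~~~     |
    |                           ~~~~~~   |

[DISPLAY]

                                          
                                          
━━━━━━━━━━━━━━━━━━━━━━━━━━━━━━━━━┓        
ingCanvas                        ┃        
─────────────────────────────────┨        
#######                          ┃        
#######                          ┃        
#######                          ┃        
#######                          ┃        
       ~                         ┃        
        ~                        ┃        
         ~                       ┃        
          ~                      ┃        
           ~                     ┃        
            ~                    ┃        
~            ~                   ┃        
 ~~~~~~~~~~   ~    ~~~~~~~       ┃        
           ~~~~~~~~~~~~~~~       ┃        
                      ~~~~~~     ┃        


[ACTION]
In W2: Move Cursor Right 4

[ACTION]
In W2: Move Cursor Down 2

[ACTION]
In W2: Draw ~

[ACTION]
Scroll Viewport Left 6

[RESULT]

                                          
                                          
┏━━━━━━━━━━━━━━━━━━━━━━━━━━━━━━━━━━━━━━┓  
┃ DrawingCanvas                        ┃  
┠──────────────────────────────────────┨  
┃    ########                          ┃  
┃    ########                          ┃  
┃    ~#######                          ┃  
┃    ########                          ┃  
┃            ~                         ┃  
┃             ~                        ┃  
┃              ~                       ┃  
┃               ~                      ┃  
┃                ~                     ┃  
┃                 ~                    ┃  
┃~~~~~~            ~                   ┃  
┃      ~~~~~~~~~~   ~    ~~~~~~~       ┃  
┃                ~~~~~~~~~~~~~~~       ┃  
┃                           ~~~~~~     ┃  


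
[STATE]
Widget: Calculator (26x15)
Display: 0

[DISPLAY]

                         0
┌───┬───┬───┬───┐         
│ 7 │ 8 │ 9 │ ÷ │         
├───┼───┼───┼───┤         
│ 4 │ 5 │ 6 │ × │         
├───┼───┼───┼───┤         
│ 1 │ 2 │ 3 │ - │         
├───┼───┼───┼───┤         
│ 0 │ . │ = │ + │         
├───┼───┼───┼───┤         
│ C │ MC│ MR│ M+│         
└───┴───┴───┴───┘         
                          
                          
                          


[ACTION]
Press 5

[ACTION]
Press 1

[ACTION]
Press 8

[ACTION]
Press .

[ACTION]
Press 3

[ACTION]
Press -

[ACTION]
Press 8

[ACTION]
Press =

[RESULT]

                     510.3
┌───┬───┬───┬───┐         
│ 7 │ 8 │ 9 │ ÷ │         
├───┼───┼───┼───┤         
│ 4 │ 5 │ 6 │ × │         
├───┼───┼───┼───┤         
│ 1 │ 2 │ 3 │ - │         
├───┼───┼───┼───┤         
│ 0 │ . │ = │ + │         
├───┼───┼───┼───┤         
│ C │ MC│ MR│ M+│         
└───┴───┴───┴───┘         
                          
                          
                          


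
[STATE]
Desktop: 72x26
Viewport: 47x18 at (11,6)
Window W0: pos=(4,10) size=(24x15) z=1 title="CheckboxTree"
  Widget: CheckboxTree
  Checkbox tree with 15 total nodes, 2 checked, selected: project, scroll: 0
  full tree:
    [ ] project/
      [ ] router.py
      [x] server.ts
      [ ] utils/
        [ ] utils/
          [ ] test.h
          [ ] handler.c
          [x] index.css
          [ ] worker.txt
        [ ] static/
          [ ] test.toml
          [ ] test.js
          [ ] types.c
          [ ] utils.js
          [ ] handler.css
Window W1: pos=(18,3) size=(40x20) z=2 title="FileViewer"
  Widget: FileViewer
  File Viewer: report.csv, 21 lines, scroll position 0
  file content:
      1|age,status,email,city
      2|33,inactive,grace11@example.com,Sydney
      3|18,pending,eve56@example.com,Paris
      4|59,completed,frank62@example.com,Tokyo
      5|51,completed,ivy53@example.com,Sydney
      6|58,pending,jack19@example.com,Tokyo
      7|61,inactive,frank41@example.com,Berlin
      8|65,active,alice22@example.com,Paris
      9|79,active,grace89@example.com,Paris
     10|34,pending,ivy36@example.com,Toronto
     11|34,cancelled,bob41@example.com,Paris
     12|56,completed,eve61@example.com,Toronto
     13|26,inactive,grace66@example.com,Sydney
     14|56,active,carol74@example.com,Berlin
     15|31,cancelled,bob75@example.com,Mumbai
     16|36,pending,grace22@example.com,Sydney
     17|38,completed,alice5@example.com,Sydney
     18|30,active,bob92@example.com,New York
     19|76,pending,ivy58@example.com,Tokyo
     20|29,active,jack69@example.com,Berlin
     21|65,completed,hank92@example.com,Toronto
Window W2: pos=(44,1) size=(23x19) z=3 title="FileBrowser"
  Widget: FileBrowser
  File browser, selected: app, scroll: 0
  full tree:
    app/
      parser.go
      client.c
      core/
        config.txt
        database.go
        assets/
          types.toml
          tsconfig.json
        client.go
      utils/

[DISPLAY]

       ┃age,status,email,city    ┃    client.c 
       ┃33,inactive,grace11@examp┃    [+] core/
       ┃18,pending,eve56@example.┃    [+] utils
       ┃59,completed,frank62@exam┃             
━━━━━━━┃51,completed,ivy53@exampl┃             
boxTree┃58,pending,jack19@example┃             
───────┃61,inactive,frank41@examp┃             
roject/┃65,active,alice22@example┃             
 router┃79,active,grace89@example┃             
 server┃34,pending,ivy36@example.┃             
 utils/┃34,cancelled,bob41@exampl┃             
-] util┃56,completed,eve61@exampl┃             
 [ ] te┃26,inactive,grace66@examp┃             
 [ ] ha┃56,active,carol74@example┗━━━━━━━━━━━━━
 [x] in┃31,cancelled,bob75@example.com,Mumbai░┃
 [ ] wo┃36,pending,grace22@example.com,Sydney▼┃
 ] stat┗━━━━━━━━━━━━━━━━━━━━━━━━━━━━━━━━━━━━━━┛
 [ ] test.toml  ┃                              


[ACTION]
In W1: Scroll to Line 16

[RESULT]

       ┃58,pending,jack19@example┃    client.c 
       ┃61,inactive,frank41@examp┃    [+] core/
       ┃65,active,alice22@example┃    [+] utils
       ┃79,active,grace89@example┃             
━━━━━━━┃34,pending,ivy36@example.┃             
boxTree┃34,cancelled,bob41@exampl┃             
───────┃56,completed,eve61@exampl┃             
roject/┃26,inactive,grace66@examp┃             
 router┃56,active,carol74@example┃             
 server┃31,cancelled,bob75@exampl┃             
 utils/┃36,pending,grace22@exampl┃             
-] util┃38,completed,alice5@examp┃             
 [ ] te┃30,active,bob92@example.c┃             
 [ ] ha┃76,pending,ivy58@example.┗━━━━━━━━━━━━━
 [x] in┃29,active,jack69@example.com,Berlin  █┃
 [ ] wo┃65,completed,hank92@example.com,Toron▼┃
 ] stat┗━━━━━━━━━━━━━━━━━━━━━━━━━━━━━━━━━━━━━━┛
 [ ] test.toml  ┃                              


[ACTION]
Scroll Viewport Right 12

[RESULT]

ending,jack19@example┃    client.c         ┃   
nactive,frank41@examp┃    [+] core/        ┃   
ctive,alice22@example┃    [+] utils/       ┃   
ctive,grace89@example┃                     ┃   
ending,ivy36@example.┃                     ┃   
ancelled,bob41@exampl┃                     ┃   
ompleted,eve61@exampl┃                     ┃   
nactive,grace66@examp┃                     ┃   
ctive,carol74@example┃                     ┃   
ancelled,bob75@exampl┃                     ┃   
ending,grace22@exampl┃                     ┃   
ompleted,alice5@examp┃                     ┃   
ctive,bob92@example.c┃                     ┃   
ending,ivy58@example.┗━━━━━━━━━━━━━━━━━━━━━┛   
ctive,jack69@example.com,Berlin  █┃            
ompleted,hank92@example.com,Toron▼┃            
━━━━━━━━━━━━━━━━━━━━━━━━━━━━━━━━━━┛            
ml  ┃                                          
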